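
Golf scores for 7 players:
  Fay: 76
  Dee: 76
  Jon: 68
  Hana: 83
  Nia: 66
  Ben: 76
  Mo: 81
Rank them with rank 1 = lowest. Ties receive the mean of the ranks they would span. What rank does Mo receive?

Sorted (ascending): 66, 68, 76, 76, 76, 81, 83
The 3 values of 76 occupy positions 3–5 → average rank 4.
Mo has value 81 → rank 6.

6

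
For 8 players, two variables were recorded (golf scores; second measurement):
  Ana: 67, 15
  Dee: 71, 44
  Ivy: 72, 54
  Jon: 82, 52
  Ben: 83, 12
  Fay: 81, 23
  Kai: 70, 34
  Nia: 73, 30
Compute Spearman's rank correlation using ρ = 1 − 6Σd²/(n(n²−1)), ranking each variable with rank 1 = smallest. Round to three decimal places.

Ranks of variable 1: 1, 3, 4, 7, 8, 6, 2, 5
Ranks of variable 2: 2, 6, 8, 7, 1, 3, 5, 4
d = r₁ − r₂: -1, -3, -4, 0, 7, 3, -3, 1
d²: 1, 9, 16, 0, 49, 9, 9, 1; Σd² = 94
ρ = 1 − 6·94/(8·63) = 1 − 564/504 = -0.119

-0.119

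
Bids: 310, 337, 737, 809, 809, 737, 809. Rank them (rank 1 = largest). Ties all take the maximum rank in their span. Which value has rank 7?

310

Sorted (descending): 809, 809, 809, 737, 737, 337, 310
The 3 values of 809 occupy positions 1–3 → each gets rank 3.
The 2 values of 737 occupy positions 4–5 → each gets rank 5.
Rank 7 → value 310.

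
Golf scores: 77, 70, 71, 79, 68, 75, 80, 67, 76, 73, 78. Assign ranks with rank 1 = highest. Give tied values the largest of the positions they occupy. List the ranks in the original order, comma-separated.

4, 9, 8, 2, 10, 6, 1, 11, 5, 7, 3

Sorted (descending): 80, 79, 78, 77, 76, 75, 73, 71, 70, 68, 67
No ties — each value takes its position as its rank.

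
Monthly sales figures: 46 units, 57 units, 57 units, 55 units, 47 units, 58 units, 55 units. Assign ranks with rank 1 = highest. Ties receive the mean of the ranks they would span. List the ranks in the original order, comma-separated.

Sorted (descending): 58, 57, 57, 55, 55, 47, 46
The 2 values of 57 occupy positions 2–3 → average rank (2+3)/2 = 2.5.
The 2 values of 55 occupy positions 4–5 → average rank (4+5)/2 = 4.5.

7, 2.5, 2.5, 4.5, 6, 1, 4.5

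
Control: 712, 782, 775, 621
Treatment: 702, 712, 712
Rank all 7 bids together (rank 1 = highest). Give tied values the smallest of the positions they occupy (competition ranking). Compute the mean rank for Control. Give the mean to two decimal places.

Sorted (descending): 782, 775, 712, 712, 712, 702, 621
The 3 values of 712 occupy positions 3–5 → each gets rank 3.
Control values → pooled ranks: 712→3, 782→1, 775→2, 621→7
Mean rank = (3 + 1 + 2 + 7) / 4 = 3.25

3.25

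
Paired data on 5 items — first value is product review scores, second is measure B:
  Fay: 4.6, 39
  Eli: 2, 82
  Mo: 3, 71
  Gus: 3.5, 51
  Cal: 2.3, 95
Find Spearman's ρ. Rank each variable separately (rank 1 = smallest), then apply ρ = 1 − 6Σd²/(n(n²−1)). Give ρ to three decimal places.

-0.900

Ranks of variable 1: 5, 1, 3, 4, 2
Ranks of variable 2: 1, 4, 3, 2, 5
d = r₁ − r₂: 4, -3, 0, 2, -3
d²: 16, 9, 0, 4, 9; Σd² = 38
ρ = 1 − 6·38/(5·24) = 1 − 228/120 = -0.900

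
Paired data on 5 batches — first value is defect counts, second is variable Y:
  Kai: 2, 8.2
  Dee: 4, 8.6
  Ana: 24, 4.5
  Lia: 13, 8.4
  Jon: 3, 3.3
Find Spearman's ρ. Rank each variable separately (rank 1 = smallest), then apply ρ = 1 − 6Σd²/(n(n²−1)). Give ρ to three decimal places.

Ranks of variable 1: 1, 3, 5, 4, 2
Ranks of variable 2: 3, 5, 2, 4, 1
d = r₁ − r₂: -2, -2, 3, 0, 1
d²: 4, 4, 9, 0, 1; Σd² = 18
ρ = 1 − 6·18/(5·24) = 1 − 108/120 = 0.100

0.100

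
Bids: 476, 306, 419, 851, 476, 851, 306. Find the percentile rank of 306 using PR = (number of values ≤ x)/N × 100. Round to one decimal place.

N = 7.
Strictly below 306: 0. Equal to 306: 2.
PR = 2/7 × 100 = 28.6

28.6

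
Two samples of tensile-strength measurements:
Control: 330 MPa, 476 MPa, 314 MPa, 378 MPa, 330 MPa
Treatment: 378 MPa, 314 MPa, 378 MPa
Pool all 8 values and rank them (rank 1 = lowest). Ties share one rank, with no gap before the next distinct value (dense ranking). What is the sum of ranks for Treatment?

Sorted (ascending): 314, 314, 330, 330, 378, 378, 378, 476
The 2 values of 314 share dense rank 1.
The 2 values of 330 share dense rank 2.
The 3 values of 378 share dense rank 3.
Remaining distinct values take the next consecutive integers.
Treatment values → pooled ranks: 378→3, 314→1, 378→3
Rank sum = 3 + 1 + 3 = 7

7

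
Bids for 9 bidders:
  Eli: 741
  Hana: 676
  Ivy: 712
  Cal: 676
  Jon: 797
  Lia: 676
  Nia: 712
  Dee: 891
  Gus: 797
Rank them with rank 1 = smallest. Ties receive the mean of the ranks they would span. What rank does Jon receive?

Sorted (ascending): 676, 676, 676, 712, 712, 741, 797, 797, 891
The 3 values of 676 occupy positions 1–3 → average rank 2.
The 2 values of 712 occupy positions 4–5 → average rank (4+5)/2 = 4.5.
The 2 values of 797 occupy positions 7–8 → average rank (7+8)/2 = 7.5.
Jon has value 797 → rank 7.5.

7.5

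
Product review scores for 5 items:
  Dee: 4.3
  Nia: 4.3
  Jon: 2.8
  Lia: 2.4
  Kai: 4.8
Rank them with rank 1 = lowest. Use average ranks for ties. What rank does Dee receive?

3.5

Sorted (ascending): 2.4, 2.8, 4.3, 4.3, 4.8
The 2 values of 4.3 occupy positions 3–4 → average rank (3+4)/2 = 3.5.
Dee has value 4.3 → rank 3.5.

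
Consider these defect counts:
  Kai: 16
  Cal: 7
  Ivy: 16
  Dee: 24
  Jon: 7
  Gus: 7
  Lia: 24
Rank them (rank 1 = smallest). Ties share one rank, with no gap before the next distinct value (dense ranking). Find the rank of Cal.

1

Sorted (ascending): 7, 7, 7, 16, 16, 24, 24
The 3 values of 7 share dense rank 1.
The 2 values of 16 share dense rank 2.
The 2 values of 24 share dense rank 3.
Cal has value 7 → rank 1.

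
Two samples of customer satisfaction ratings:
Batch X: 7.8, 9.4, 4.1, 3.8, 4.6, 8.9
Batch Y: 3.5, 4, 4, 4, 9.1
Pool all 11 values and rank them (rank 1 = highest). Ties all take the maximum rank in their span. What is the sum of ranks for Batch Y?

40

Sorted (descending): 9.4, 9.1, 8.9, 7.8, 4.6, 4.1, 4, 4, 4, 3.8, 3.5
The 3 values of 4 occupy positions 7–9 → each gets rank 9.
Batch Y values → pooled ranks: 3.5→11, 4→9, 4→9, 4→9, 9.1→2
Rank sum = 11 + 9 + 9 + 9 + 2 = 40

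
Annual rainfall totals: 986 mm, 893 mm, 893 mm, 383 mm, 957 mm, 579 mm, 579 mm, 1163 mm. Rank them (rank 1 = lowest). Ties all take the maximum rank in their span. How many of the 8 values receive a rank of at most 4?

Sorted (ascending): 383, 579, 579, 893, 893, 957, 986, 1163
The 2 values of 579 occupy positions 2–3 → each gets rank 3.
The 2 values of 893 occupy positions 4–5 → each gets rank 5.
Ranks ≤ 4: {1, 3, 3} → 3 values.

3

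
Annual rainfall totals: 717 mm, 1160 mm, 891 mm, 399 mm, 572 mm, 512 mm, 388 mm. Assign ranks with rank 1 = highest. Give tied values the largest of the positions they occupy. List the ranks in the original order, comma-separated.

Sorted (descending): 1160, 891, 717, 572, 512, 399, 388
No ties — each value takes its position as its rank.

3, 1, 2, 6, 4, 5, 7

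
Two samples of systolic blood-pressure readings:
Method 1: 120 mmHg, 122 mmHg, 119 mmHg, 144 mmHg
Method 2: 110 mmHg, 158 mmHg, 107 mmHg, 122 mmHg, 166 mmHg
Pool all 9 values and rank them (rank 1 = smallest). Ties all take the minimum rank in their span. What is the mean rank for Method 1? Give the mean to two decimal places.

Sorted (ascending): 107, 110, 119, 120, 122, 122, 144, 158, 166
The 2 values of 122 occupy positions 5–6 → each gets rank 5.
Method 1 values → pooled ranks: 120→4, 122→5, 119→3, 144→7
Mean rank = (4 + 5 + 3 + 7) / 4 = 4.75

4.75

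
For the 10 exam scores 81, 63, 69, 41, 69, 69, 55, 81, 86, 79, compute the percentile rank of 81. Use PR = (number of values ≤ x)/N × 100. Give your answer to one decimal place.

90.0

N = 10.
Strictly below 81: 7. Equal to 81: 2.
PR = 9/10 × 100 = 90.0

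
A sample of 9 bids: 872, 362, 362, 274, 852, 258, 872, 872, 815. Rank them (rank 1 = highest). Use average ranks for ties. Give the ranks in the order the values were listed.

Sorted (descending): 872, 872, 872, 852, 815, 362, 362, 274, 258
The 3 values of 872 occupy positions 1–3 → average rank 2.
The 2 values of 362 occupy positions 6–7 → average rank (6+7)/2 = 6.5.

2, 6.5, 6.5, 8, 4, 9, 2, 2, 5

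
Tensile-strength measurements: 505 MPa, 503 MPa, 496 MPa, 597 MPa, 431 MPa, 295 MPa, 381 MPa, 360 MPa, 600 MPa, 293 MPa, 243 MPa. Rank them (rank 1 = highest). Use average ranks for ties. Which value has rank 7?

381

Sorted (descending): 600, 597, 505, 503, 496, 431, 381, 360, 295, 293, 243
No ties — each value takes its position as its rank.
Rank 7 → value 381.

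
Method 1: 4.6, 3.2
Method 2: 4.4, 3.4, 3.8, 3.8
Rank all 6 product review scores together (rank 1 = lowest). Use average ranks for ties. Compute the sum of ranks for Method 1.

7

Sorted (ascending): 3.2, 3.4, 3.8, 3.8, 4.4, 4.6
The 2 values of 3.8 occupy positions 3–4 → average rank (3+4)/2 = 3.5.
Method 1 values → pooled ranks: 4.6→6, 3.2→1
Rank sum = 6 + 1 = 7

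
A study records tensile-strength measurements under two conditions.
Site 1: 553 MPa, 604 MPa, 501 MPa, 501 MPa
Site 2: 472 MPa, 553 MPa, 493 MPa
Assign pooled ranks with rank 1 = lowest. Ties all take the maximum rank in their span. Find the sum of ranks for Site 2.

9

Sorted (ascending): 472, 493, 501, 501, 553, 553, 604
The 2 values of 501 occupy positions 3–4 → each gets rank 4.
The 2 values of 553 occupy positions 5–6 → each gets rank 6.
Site 2 values → pooled ranks: 472→1, 553→6, 493→2
Rank sum = 1 + 6 + 2 = 9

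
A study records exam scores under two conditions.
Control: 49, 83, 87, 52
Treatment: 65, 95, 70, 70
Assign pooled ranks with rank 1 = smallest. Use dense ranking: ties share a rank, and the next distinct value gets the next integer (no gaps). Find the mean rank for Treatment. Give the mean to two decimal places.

Sorted (ascending): 49, 52, 65, 70, 70, 83, 87, 95
The 2 values of 70 share dense rank 4.
Remaining distinct values take the next consecutive integers.
Treatment values → pooled ranks: 65→3, 95→7, 70→4, 70→4
Mean rank = (3 + 7 + 4 + 4) / 4 = 4.50

4.50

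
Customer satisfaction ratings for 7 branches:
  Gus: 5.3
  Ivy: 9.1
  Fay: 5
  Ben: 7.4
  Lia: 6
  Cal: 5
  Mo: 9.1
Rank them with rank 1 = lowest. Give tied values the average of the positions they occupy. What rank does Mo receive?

6.5

Sorted (ascending): 5, 5, 5.3, 6, 7.4, 9.1, 9.1
The 2 values of 5 occupy positions 1–2 → average rank (1+2)/2 = 1.5.
The 2 values of 9.1 occupy positions 6–7 → average rank (6+7)/2 = 6.5.
Mo has value 9.1 → rank 6.5.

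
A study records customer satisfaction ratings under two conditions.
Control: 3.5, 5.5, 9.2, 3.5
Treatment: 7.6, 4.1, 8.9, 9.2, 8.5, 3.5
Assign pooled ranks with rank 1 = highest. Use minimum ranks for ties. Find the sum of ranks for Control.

Sorted (descending): 9.2, 9.2, 8.9, 8.5, 7.6, 5.5, 4.1, 3.5, 3.5, 3.5
The 2 values of 9.2 occupy positions 1–2 → each gets rank 1.
The 3 values of 3.5 occupy positions 8–10 → each gets rank 8.
Control values → pooled ranks: 3.5→8, 5.5→6, 9.2→1, 3.5→8
Rank sum = 8 + 6 + 1 + 8 = 23

23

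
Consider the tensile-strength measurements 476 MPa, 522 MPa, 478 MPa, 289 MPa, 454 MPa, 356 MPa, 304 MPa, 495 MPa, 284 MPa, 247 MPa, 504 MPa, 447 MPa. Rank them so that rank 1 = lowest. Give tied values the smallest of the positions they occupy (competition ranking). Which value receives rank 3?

289

Sorted (ascending): 247, 284, 289, 304, 356, 447, 454, 476, 478, 495, 504, 522
No ties — each value takes its position as its rank.
Rank 3 → value 289.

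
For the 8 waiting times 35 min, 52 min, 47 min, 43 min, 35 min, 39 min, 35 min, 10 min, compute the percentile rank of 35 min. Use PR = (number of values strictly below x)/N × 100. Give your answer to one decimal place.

N = 8.
Strictly below 35: 1. Equal to 35: 3.
PR = 1/8 × 100 = 12.5

12.5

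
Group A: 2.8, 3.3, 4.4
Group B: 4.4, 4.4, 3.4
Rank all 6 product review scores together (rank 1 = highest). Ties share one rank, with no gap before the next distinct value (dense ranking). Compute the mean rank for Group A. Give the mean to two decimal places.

Sorted (descending): 4.4, 4.4, 4.4, 3.4, 3.3, 2.8
The 3 values of 4.4 share dense rank 1.
Remaining distinct values take the next consecutive integers.
Group A values → pooled ranks: 2.8→4, 3.3→3, 4.4→1
Mean rank = (4 + 3 + 1) / 3 = 2.67

2.67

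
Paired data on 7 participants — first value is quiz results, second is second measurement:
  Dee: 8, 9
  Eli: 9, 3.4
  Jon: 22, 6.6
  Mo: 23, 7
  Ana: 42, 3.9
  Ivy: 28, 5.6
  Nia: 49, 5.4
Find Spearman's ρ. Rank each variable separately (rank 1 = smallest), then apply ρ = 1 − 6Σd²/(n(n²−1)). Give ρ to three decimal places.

-0.393

Ranks of variable 1: 1, 2, 3, 4, 6, 5, 7
Ranks of variable 2: 7, 1, 5, 6, 2, 4, 3
d = r₁ − r₂: -6, 1, -2, -2, 4, 1, 4
d²: 36, 1, 4, 4, 16, 1, 16; Σd² = 78
ρ = 1 − 6·78/(7·48) = 1 − 468/336 = -0.393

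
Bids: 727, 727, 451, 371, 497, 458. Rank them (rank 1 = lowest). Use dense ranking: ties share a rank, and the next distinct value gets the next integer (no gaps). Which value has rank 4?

Sorted (ascending): 371, 451, 458, 497, 727, 727
The 2 values of 727 share dense rank 5.
Remaining distinct values take the next consecutive integers.
Rank 4 → value 497.

497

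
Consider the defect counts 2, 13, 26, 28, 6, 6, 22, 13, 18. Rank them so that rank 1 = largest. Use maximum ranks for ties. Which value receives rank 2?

Sorted (descending): 28, 26, 22, 18, 13, 13, 6, 6, 2
The 2 values of 13 occupy positions 5–6 → each gets rank 6.
The 2 values of 6 occupy positions 7–8 → each gets rank 8.
Rank 2 → value 26.

26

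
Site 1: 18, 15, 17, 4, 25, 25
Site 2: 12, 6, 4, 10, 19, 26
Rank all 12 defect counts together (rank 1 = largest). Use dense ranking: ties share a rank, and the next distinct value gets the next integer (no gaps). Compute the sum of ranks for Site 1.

29

Sorted (descending): 26, 25, 25, 19, 18, 17, 15, 12, 10, 6, 4, 4
The 2 values of 25 share dense rank 2.
The 2 values of 4 share dense rank 10.
Remaining distinct values take the next consecutive integers.
Site 1 values → pooled ranks: 18→4, 15→6, 17→5, 4→10, 25→2, 25→2
Rank sum = 4 + 6 + 5 + 10 + 2 + 2 = 29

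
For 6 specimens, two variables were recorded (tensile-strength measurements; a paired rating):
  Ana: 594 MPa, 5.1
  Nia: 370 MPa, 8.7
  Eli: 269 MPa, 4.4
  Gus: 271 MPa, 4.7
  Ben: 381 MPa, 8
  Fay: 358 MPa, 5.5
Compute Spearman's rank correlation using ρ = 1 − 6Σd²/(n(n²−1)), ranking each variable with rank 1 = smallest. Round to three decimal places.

0.600

Ranks of variable 1: 6, 4, 1, 2, 5, 3
Ranks of variable 2: 3, 6, 1, 2, 5, 4
d = r₁ − r₂: 3, -2, 0, 0, 0, -1
d²: 9, 4, 0, 0, 0, 1; Σd² = 14
ρ = 1 − 6·14/(6·35) = 1 − 84/210 = 0.600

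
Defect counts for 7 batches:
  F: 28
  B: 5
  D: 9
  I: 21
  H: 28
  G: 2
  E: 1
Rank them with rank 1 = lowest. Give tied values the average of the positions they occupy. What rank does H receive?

6.5

Sorted (ascending): 1, 2, 5, 9, 21, 28, 28
The 2 values of 28 occupy positions 6–7 → average rank (6+7)/2 = 6.5.
H has value 28 → rank 6.5.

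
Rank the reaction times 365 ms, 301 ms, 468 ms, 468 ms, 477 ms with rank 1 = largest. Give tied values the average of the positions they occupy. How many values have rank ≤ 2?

1

Sorted (descending): 477, 468, 468, 365, 301
The 2 values of 468 occupy positions 2–3 → average rank (2+3)/2 = 2.5.
Ranks ≤ 2: {1} → 1 value.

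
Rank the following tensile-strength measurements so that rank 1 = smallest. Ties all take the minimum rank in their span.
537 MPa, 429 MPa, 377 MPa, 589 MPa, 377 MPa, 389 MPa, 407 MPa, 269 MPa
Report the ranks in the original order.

Sorted (ascending): 269, 377, 377, 389, 407, 429, 537, 589
The 2 values of 377 occupy positions 2–3 → each gets rank 2.

7, 6, 2, 8, 2, 4, 5, 1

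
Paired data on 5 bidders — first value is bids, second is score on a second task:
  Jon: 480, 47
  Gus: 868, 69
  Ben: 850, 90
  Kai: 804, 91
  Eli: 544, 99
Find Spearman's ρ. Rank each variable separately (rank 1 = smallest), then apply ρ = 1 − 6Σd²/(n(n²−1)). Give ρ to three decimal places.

Ranks of variable 1: 1, 5, 4, 3, 2
Ranks of variable 2: 1, 2, 3, 4, 5
d = r₁ − r₂: 0, 3, 1, -1, -3
d²: 0, 9, 1, 1, 9; Σd² = 20
ρ = 1 − 6·20/(5·24) = 1 − 120/120 = 0.000

0.000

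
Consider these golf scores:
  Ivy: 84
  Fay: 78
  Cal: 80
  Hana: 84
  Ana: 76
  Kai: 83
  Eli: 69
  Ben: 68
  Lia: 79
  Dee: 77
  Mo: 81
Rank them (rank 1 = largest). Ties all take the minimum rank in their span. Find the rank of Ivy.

1

Sorted (descending): 84, 84, 83, 81, 80, 79, 78, 77, 76, 69, 68
The 2 values of 84 occupy positions 1–2 → each gets rank 1.
Ivy has value 84 → rank 1.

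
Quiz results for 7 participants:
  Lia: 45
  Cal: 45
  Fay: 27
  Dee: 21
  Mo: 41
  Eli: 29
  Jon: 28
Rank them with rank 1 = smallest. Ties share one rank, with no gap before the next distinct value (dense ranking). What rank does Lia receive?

Sorted (ascending): 21, 27, 28, 29, 41, 45, 45
The 2 values of 45 share dense rank 6.
Remaining distinct values take the next consecutive integers.
Lia has value 45 → rank 6.

6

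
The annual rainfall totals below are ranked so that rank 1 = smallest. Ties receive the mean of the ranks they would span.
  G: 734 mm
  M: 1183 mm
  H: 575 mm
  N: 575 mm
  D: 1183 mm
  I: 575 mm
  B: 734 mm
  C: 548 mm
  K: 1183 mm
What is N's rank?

3

Sorted (ascending): 548, 575, 575, 575, 734, 734, 1183, 1183, 1183
The 3 values of 575 occupy positions 2–4 → average rank 3.
The 2 values of 734 occupy positions 5–6 → average rank (5+6)/2 = 5.5.
The 3 values of 1183 occupy positions 7–9 → average rank 8.
N has value 575 mm → rank 3.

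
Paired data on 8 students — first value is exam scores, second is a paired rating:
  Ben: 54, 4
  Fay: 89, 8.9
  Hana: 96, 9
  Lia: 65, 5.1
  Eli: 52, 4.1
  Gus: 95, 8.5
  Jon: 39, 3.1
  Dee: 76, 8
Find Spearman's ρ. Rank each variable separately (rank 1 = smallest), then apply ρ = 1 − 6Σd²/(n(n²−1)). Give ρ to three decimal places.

Ranks of variable 1: 3, 6, 8, 4, 2, 7, 1, 5
Ranks of variable 2: 2, 7, 8, 4, 3, 6, 1, 5
d = r₁ − r₂: 1, -1, 0, 0, -1, 1, 0, 0
d²: 1, 1, 0, 0, 1, 1, 0, 0; Σd² = 4
ρ = 1 − 6·4/(8·63) = 1 − 24/504 = 0.952

0.952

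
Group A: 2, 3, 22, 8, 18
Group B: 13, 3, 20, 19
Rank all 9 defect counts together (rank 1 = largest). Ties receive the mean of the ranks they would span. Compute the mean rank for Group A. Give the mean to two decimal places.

Sorted (descending): 22, 20, 19, 18, 13, 8, 3, 3, 2
The 2 values of 3 occupy positions 7–8 → average rank (7+8)/2 = 7.5.
Group A values → pooled ranks: 2→9, 3→7.5, 22→1, 8→6, 18→4
Mean rank = (9 + 7.5 + 1 + 6 + 4) / 5 = 5.50

5.50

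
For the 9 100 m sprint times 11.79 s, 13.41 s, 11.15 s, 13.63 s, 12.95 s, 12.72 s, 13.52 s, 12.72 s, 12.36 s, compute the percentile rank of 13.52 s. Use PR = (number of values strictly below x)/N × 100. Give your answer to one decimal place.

N = 9.
Strictly below 13.52: 7. Equal to 13.52: 1.
PR = 7/9 × 100 = 77.8

77.8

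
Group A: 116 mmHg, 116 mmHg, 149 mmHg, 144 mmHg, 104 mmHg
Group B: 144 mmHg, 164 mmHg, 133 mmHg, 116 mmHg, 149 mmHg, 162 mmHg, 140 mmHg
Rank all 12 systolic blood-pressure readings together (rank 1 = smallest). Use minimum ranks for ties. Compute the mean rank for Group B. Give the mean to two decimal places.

Sorted (ascending): 104, 116, 116, 116, 133, 140, 144, 144, 149, 149, 162, 164
The 3 values of 116 occupy positions 2–4 → each gets rank 2.
The 2 values of 144 occupy positions 7–8 → each gets rank 7.
The 2 values of 149 occupy positions 9–10 → each gets rank 9.
Group B values → pooled ranks: 144→7, 164→12, 133→5, 116→2, 149→9, 162→11, 140→6
Mean rank = (7 + 12 + 5 + 2 + 9 + 11 + 6) / 7 = 7.43

7.43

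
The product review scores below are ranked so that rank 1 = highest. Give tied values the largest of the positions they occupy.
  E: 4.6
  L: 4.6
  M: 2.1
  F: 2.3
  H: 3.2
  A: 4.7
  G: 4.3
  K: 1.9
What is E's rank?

Sorted (descending): 4.7, 4.6, 4.6, 4.3, 3.2, 2.3, 2.1, 1.9
The 2 values of 4.6 occupy positions 2–3 → each gets rank 3.
E has value 4.6 → rank 3.

3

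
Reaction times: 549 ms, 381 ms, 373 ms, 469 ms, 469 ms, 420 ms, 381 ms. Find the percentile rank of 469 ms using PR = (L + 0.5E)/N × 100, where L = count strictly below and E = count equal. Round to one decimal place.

N = 7.
Strictly below 469: 4. Equal to 469: 2.
PR = (4 + 0.5·2)/7 × 100 = 71.4

71.4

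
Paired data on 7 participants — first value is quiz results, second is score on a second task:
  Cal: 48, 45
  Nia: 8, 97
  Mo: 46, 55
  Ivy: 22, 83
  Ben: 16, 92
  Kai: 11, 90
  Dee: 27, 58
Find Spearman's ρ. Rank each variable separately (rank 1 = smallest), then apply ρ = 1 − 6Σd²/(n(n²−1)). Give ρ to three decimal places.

Ranks of variable 1: 7, 1, 6, 4, 3, 2, 5
Ranks of variable 2: 1, 7, 2, 4, 6, 5, 3
d = r₁ − r₂: 6, -6, 4, 0, -3, -3, 2
d²: 36, 36, 16, 0, 9, 9, 4; Σd² = 110
ρ = 1 − 6·110/(7·48) = 1 − 660/336 = -0.964

-0.964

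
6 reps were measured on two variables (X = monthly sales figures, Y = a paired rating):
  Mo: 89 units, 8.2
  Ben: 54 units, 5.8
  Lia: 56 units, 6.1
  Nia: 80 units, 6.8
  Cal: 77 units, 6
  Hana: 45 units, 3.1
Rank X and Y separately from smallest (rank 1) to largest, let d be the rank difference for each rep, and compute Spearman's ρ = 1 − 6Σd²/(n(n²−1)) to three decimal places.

Ranks of variable 1: 6, 2, 3, 5, 4, 1
Ranks of variable 2: 6, 2, 4, 5, 3, 1
d = r₁ − r₂: 0, 0, -1, 0, 1, 0
d²: 0, 0, 1, 0, 1, 0; Σd² = 2
ρ = 1 − 6·2/(6·35) = 1 − 12/210 = 0.943

0.943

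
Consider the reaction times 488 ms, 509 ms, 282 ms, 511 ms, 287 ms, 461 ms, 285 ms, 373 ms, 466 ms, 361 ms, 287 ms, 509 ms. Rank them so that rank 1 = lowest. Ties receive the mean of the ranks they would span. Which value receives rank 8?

Sorted (ascending): 282, 285, 287, 287, 361, 373, 461, 466, 488, 509, 509, 511
The 2 values of 287 occupy positions 3–4 → average rank (3+4)/2 = 3.5.
The 2 values of 509 occupy positions 10–11 → average rank (10+11)/2 = 10.5.
Rank 8 → value 466.

466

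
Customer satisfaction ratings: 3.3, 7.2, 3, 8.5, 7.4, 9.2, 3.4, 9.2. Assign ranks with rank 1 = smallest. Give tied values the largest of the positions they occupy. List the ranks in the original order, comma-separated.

Sorted (ascending): 3, 3.3, 3.4, 7.2, 7.4, 8.5, 9.2, 9.2
The 2 values of 9.2 occupy positions 7–8 → each gets rank 8.

2, 4, 1, 6, 5, 8, 3, 8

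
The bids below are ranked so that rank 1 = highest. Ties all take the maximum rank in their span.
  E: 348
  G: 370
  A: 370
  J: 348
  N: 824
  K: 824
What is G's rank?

Sorted (descending): 824, 824, 370, 370, 348, 348
The 2 values of 824 occupy positions 1–2 → each gets rank 2.
The 2 values of 370 occupy positions 3–4 → each gets rank 4.
The 2 values of 348 occupy positions 5–6 → each gets rank 6.
G has value 370 → rank 4.

4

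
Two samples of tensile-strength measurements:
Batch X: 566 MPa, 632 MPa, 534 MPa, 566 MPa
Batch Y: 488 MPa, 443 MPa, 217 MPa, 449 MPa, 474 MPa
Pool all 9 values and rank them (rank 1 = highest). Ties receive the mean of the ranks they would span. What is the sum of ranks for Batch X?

Sorted (descending): 632, 566, 566, 534, 488, 474, 449, 443, 217
The 2 values of 566 occupy positions 2–3 → average rank (2+3)/2 = 2.5.
Batch X values → pooled ranks: 566→2.5, 632→1, 534→4, 566→2.5
Rank sum = 2.5 + 1 + 4 + 2.5 = 10

10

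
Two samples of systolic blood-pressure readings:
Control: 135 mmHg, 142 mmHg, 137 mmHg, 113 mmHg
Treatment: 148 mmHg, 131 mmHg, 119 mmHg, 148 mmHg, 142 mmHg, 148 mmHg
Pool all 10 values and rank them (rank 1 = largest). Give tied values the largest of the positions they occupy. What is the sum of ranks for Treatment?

Sorted (descending): 148, 148, 148, 142, 142, 137, 135, 131, 119, 113
The 3 values of 148 occupy positions 1–3 → each gets rank 3.
The 2 values of 142 occupy positions 4–5 → each gets rank 5.
Treatment values → pooled ranks: 148→3, 131→8, 119→9, 148→3, 142→5, 148→3
Rank sum = 3 + 8 + 9 + 3 + 5 + 3 = 31

31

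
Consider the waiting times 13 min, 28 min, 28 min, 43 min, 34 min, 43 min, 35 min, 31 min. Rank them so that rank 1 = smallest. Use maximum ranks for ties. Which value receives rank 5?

Sorted (ascending): 13, 28, 28, 31, 34, 35, 43, 43
The 2 values of 28 occupy positions 2–3 → each gets rank 3.
The 2 values of 43 occupy positions 7–8 → each gets rank 8.
Rank 5 → value 34.

34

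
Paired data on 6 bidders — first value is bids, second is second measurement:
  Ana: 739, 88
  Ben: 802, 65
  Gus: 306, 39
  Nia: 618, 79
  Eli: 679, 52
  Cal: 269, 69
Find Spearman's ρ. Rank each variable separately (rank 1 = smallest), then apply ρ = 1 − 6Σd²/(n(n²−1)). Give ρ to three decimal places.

Ranks of variable 1: 5, 6, 2, 3, 4, 1
Ranks of variable 2: 6, 3, 1, 5, 2, 4
d = r₁ − r₂: -1, 3, 1, -2, 2, -3
d²: 1, 9, 1, 4, 4, 9; Σd² = 28
ρ = 1 − 6·28/(6·35) = 1 − 168/210 = 0.200

0.200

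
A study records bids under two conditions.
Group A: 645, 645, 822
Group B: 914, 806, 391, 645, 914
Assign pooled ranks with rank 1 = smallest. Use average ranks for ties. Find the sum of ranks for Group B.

24

Sorted (ascending): 391, 645, 645, 645, 806, 822, 914, 914
The 3 values of 645 occupy positions 2–4 → average rank 3.
The 2 values of 914 occupy positions 7–8 → average rank (7+8)/2 = 7.5.
Group B values → pooled ranks: 914→7.5, 806→5, 391→1, 645→3, 914→7.5
Rank sum = 7.5 + 5 + 1 + 3 + 7.5 = 24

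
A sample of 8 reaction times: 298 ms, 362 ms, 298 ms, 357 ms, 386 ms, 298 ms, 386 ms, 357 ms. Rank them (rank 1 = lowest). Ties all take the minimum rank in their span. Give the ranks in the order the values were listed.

1, 6, 1, 4, 7, 1, 7, 4

Sorted (ascending): 298, 298, 298, 357, 357, 362, 386, 386
The 3 values of 298 occupy positions 1–3 → each gets rank 1.
The 2 values of 357 occupy positions 4–5 → each gets rank 4.
The 2 values of 386 occupy positions 7–8 → each gets rank 7.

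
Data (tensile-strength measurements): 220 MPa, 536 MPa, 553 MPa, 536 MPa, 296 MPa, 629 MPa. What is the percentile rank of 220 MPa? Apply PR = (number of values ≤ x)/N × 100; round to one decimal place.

16.7

N = 6.
Strictly below 220: 0. Equal to 220: 1.
PR = 1/6 × 100 = 16.7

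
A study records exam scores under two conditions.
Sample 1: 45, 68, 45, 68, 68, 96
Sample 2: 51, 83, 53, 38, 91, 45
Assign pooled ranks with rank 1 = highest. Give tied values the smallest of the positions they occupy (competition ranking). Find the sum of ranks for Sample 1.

Sorted (descending): 96, 91, 83, 68, 68, 68, 53, 51, 45, 45, 45, 38
The 3 values of 68 occupy positions 4–6 → each gets rank 4.
The 3 values of 45 occupy positions 9–11 → each gets rank 9.
Sample 1 values → pooled ranks: 45→9, 68→4, 45→9, 68→4, 68→4, 96→1
Rank sum = 9 + 4 + 9 + 4 + 4 + 1 = 31

31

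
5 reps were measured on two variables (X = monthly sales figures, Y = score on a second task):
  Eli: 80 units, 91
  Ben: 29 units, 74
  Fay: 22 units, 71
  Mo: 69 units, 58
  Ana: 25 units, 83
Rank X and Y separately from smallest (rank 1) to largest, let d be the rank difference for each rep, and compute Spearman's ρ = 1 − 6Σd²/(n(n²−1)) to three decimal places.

0.300

Ranks of variable 1: 5, 3, 1, 4, 2
Ranks of variable 2: 5, 3, 2, 1, 4
d = r₁ − r₂: 0, 0, -1, 3, -2
d²: 0, 0, 1, 9, 4; Σd² = 14
ρ = 1 − 6·14/(5·24) = 1 − 84/120 = 0.300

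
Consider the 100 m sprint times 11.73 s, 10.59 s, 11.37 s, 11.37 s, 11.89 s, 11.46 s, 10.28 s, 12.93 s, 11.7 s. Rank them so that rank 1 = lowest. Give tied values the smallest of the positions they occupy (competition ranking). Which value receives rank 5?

11.46

Sorted (ascending): 10.28, 10.59, 11.37, 11.37, 11.46, 11.7, 11.73, 11.89, 12.93
The 2 values of 11.37 occupy positions 3–4 → each gets rank 3.
Rank 5 → value 11.46.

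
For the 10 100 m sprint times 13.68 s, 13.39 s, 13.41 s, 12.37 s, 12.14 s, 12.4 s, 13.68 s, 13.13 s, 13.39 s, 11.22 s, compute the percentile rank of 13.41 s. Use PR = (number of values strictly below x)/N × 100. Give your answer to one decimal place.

70.0

N = 10.
Strictly below 13.41: 7. Equal to 13.41: 1.
PR = 7/10 × 100 = 70.0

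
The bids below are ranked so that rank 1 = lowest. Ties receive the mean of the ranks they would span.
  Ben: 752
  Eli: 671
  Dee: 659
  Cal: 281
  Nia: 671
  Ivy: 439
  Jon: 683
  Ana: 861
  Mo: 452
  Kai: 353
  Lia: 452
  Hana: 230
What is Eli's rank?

Sorted (ascending): 230, 281, 353, 439, 452, 452, 659, 671, 671, 683, 752, 861
The 2 values of 452 occupy positions 5–6 → average rank (5+6)/2 = 5.5.
The 2 values of 671 occupy positions 8–9 → average rank (8+9)/2 = 8.5.
Eli has value 671 → rank 8.5.

8.5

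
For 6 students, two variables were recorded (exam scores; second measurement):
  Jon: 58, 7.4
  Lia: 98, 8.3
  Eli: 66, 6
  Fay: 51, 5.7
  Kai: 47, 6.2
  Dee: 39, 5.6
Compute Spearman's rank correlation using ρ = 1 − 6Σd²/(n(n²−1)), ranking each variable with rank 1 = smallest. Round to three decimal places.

Ranks of variable 1: 4, 6, 5, 3, 2, 1
Ranks of variable 2: 5, 6, 3, 2, 4, 1
d = r₁ − r₂: -1, 0, 2, 1, -2, 0
d²: 1, 0, 4, 1, 4, 0; Σd² = 10
ρ = 1 − 6·10/(6·35) = 1 − 60/210 = 0.714

0.714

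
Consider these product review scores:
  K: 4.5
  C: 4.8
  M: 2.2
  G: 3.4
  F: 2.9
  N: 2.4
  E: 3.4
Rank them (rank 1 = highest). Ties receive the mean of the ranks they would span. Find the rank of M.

7

Sorted (descending): 4.8, 4.5, 3.4, 3.4, 2.9, 2.4, 2.2
The 2 values of 3.4 occupy positions 3–4 → average rank (3+4)/2 = 3.5.
M has value 2.2 → rank 7.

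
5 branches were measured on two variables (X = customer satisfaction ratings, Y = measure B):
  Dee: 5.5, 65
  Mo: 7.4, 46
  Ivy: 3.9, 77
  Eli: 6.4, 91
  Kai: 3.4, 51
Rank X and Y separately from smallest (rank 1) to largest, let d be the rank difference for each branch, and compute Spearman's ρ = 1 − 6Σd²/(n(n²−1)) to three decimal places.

Ranks of variable 1: 3, 5, 2, 4, 1
Ranks of variable 2: 3, 1, 4, 5, 2
d = r₁ − r₂: 0, 4, -2, -1, -1
d²: 0, 16, 4, 1, 1; Σd² = 22
ρ = 1 − 6·22/(5·24) = 1 − 132/120 = -0.100

-0.100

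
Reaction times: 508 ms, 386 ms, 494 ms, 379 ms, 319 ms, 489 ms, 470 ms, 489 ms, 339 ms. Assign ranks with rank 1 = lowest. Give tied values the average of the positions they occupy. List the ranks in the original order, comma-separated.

9, 4, 8, 3, 1, 6.5, 5, 6.5, 2

Sorted (ascending): 319, 339, 379, 386, 470, 489, 489, 494, 508
The 2 values of 489 occupy positions 6–7 → average rank (6+7)/2 = 6.5.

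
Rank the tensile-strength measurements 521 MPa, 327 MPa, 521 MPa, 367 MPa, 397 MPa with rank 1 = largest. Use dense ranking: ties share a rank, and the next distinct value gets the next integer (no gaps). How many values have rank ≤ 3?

Sorted (descending): 521, 521, 397, 367, 327
The 2 values of 521 share dense rank 1.
Remaining distinct values take the next consecutive integers.
Ranks ≤ 3: {1, 1, 2, 3} → 4 values.

4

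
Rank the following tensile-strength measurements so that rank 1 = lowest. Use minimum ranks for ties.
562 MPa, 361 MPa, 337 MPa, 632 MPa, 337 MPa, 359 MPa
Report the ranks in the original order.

Sorted (ascending): 337, 337, 359, 361, 562, 632
The 2 values of 337 occupy positions 1–2 → each gets rank 1.

5, 4, 1, 6, 1, 3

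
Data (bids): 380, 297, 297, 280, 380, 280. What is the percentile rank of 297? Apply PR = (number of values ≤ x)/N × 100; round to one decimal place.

N = 6.
Strictly below 297: 2. Equal to 297: 2.
PR = 4/6 × 100 = 66.7

66.7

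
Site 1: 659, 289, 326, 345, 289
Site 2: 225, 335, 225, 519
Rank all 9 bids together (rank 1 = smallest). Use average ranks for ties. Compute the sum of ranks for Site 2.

Sorted (ascending): 225, 225, 289, 289, 326, 335, 345, 519, 659
The 2 values of 225 occupy positions 1–2 → average rank (1+2)/2 = 1.5.
The 2 values of 289 occupy positions 3–4 → average rank (3+4)/2 = 3.5.
Site 2 values → pooled ranks: 225→1.5, 335→6, 225→1.5, 519→8
Rank sum = 1.5 + 6 + 1.5 + 8 = 17

17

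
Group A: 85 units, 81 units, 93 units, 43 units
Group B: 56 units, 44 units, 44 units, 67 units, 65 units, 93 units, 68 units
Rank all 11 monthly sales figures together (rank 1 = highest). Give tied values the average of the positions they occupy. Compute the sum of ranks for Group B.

Sorted (descending): 93, 93, 85, 81, 68, 67, 65, 56, 44, 44, 43
The 2 values of 93 occupy positions 1–2 → average rank (1+2)/2 = 1.5.
The 2 values of 44 occupy positions 9–10 → average rank (9+10)/2 = 9.5.
Group B values → pooled ranks: 56→8, 44→9.5, 44→9.5, 67→6, 65→7, 93→1.5, 68→5
Rank sum = 8 + 9.5 + 9.5 + 6 + 7 + 1.5 + 5 = 46.5

46.5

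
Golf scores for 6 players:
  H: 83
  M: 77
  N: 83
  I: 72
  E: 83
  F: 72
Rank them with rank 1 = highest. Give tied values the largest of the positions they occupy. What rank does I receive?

6

Sorted (descending): 83, 83, 83, 77, 72, 72
The 3 values of 83 occupy positions 1–3 → each gets rank 3.
The 2 values of 72 occupy positions 5–6 → each gets rank 6.
I has value 72 → rank 6.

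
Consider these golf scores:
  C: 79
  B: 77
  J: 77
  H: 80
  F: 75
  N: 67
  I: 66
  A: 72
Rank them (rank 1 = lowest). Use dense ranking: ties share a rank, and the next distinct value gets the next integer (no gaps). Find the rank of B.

5

Sorted (ascending): 66, 67, 72, 75, 77, 77, 79, 80
The 2 values of 77 share dense rank 5.
Remaining distinct values take the next consecutive integers.
B has value 77 → rank 5.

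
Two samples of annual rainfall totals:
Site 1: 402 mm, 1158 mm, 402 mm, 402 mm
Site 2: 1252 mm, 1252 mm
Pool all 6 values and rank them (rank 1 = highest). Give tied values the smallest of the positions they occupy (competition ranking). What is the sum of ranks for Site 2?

Sorted (descending): 1252, 1252, 1158, 402, 402, 402
The 2 values of 1252 occupy positions 1–2 → each gets rank 1.
The 3 values of 402 occupy positions 4–6 → each gets rank 4.
Site 2 values → pooled ranks: 1252→1, 1252→1
Rank sum = 1 + 1 = 2

2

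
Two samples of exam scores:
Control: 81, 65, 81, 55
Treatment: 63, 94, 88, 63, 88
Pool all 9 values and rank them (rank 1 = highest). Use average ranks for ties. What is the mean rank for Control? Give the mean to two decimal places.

6.00

Sorted (descending): 94, 88, 88, 81, 81, 65, 63, 63, 55
The 2 values of 88 occupy positions 2–3 → average rank (2+3)/2 = 2.5.
The 2 values of 81 occupy positions 4–5 → average rank (4+5)/2 = 4.5.
The 2 values of 63 occupy positions 7–8 → average rank (7+8)/2 = 7.5.
Control values → pooled ranks: 81→4.5, 65→6, 81→4.5, 55→9
Mean rank = (4.5 + 6 + 4.5 + 9) / 4 = 6.00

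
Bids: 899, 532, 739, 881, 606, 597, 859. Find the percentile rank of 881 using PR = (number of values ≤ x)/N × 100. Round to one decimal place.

85.7

N = 7.
Strictly below 881: 5. Equal to 881: 1.
PR = 6/7 × 100 = 85.7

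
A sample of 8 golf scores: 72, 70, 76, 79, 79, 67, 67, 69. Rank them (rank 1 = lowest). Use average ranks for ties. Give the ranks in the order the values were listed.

Sorted (ascending): 67, 67, 69, 70, 72, 76, 79, 79
The 2 values of 67 occupy positions 1–2 → average rank (1+2)/2 = 1.5.
The 2 values of 79 occupy positions 7–8 → average rank (7+8)/2 = 7.5.

5, 4, 6, 7.5, 7.5, 1.5, 1.5, 3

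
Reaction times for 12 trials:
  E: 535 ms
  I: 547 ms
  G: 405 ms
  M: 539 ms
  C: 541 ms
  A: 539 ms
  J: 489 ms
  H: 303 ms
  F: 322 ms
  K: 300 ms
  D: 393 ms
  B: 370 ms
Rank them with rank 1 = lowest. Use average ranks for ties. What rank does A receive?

Sorted (ascending): 300, 303, 322, 370, 393, 405, 489, 535, 539, 539, 541, 547
The 2 values of 539 occupy positions 9–10 → average rank (9+10)/2 = 9.5.
A has value 539 ms → rank 9.5.

9.5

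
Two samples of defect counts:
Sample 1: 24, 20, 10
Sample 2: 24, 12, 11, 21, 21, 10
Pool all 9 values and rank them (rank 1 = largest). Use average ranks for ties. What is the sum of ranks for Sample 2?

30

Sorted (descending): 24, 24, 21, 21, 20, 12, 11, 10, 10
The 2 values of 24 occupy positions 1–2 → average rank (1+2)/2 = 1.5.
The 2 values of 21 occupy positions 3–4 → average rank (3+4)/2 = 3.5.
The 2 values of 10 occupy positions 8–9 → average rank (8+9)/2 = 8.5.
Sample 2 values → pooled ranks: 24→1.5, 12→6, 11→7, 21→3.5, 21→3.5, 10→8.5
Rank sum = 1.5 + 6 + 7 + 3.5 + 3.5 + 8.5 = 30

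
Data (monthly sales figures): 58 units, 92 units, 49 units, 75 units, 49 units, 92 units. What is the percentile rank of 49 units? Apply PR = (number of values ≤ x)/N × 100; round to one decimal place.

N = 6.
Strictly below 49: 0. Equal to 49: 2.
PR = 2/6 × 100 = 33.3

33.3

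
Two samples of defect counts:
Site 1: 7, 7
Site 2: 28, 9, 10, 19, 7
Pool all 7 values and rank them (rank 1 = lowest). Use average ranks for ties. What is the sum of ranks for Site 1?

4

Sorted (ascending): 7, 7, 7, 9, 10, 19, 28
The 3 values of 7 occupy positions 1–3 → average rank 2.
Site 1 values → pooled ranks: 7→2, 7→2
Rank sum = 2 + 2 = 4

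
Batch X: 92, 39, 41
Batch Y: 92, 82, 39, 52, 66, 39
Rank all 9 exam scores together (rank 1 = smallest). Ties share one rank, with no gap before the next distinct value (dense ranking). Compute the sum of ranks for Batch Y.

20

Sorted (ascending): 39, 39, 39, 41, 52, 66, 82, 92, 92
The 3 values of 39 share dense rank 1.
The 2 values of 92 share dense rank 6.
Remaining distinct values take the next consecutive integers.
Batch Y values → pooled ranks: 92→6, 82→5, 39→1, 52→3, 66→4, 39→1
Rank sum = 6 + 5 + 1 + 3 + 4 + 1 = 20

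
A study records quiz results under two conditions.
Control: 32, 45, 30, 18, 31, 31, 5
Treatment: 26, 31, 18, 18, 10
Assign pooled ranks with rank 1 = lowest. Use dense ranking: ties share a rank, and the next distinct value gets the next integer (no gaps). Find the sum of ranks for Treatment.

Sorted (ascending): 5, 10, 18, 18, 18, 26, 30, 31, 31, 31, 32, 45
The 3 values of 18 share dense rank 3.
The 3 values of 31 share dense rank 6.
Remaining distinct values take the next consecutive integers.
Treatment values → pooled ranks: 26→4, 31→6, 18→3, 18→3, 10→2
Rank sum = 4 + 6 + 3 + 3 + 2 = 18

18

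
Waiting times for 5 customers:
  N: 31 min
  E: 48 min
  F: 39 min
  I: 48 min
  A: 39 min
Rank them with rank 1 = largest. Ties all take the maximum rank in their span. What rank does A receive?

Sorted (descending): 48, 48, 39, 39, 31
The 2 values of 48 occupy positions 1–2 → each gets rank 2.
The 2 values of 39 occupy positions 3–4 → each gets rank 4.
A has value 39 min → rank 4.

4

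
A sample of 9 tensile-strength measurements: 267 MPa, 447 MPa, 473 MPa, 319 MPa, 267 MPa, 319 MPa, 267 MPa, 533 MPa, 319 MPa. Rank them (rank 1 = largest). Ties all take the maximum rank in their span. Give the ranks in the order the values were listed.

Sorted (descending): 533, 473, 447, 319, 319, 319, 267, 267, 267
The 3 values of 319 occupy positions 4–6 → each gets rank 6.
The 3 values of 267 occupy positions 7–9 → each gets rank 9.

9, 3, 2, 6, 9, 6, 9, 1, 6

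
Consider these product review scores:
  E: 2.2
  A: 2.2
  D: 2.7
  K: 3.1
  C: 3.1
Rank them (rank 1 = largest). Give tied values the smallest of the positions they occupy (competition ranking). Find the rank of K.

Sorted (descending): 3.1, 3.1, 2.7, 2.2, 2.2
The 2 values of 3.1 occupy positions 1–2 → each gets rank 1.
The 2 values of 2.2 occupy positions 4–5 → each gets rank 4.
K has value 3.1 → rank 1.

1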